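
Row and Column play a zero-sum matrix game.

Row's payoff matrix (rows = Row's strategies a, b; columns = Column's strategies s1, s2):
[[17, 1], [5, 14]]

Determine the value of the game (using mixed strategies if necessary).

233/25

Row minima are 1 and 5, so Row's maximin is 5; column maxima are 17 and 14, so Column's minimax is 14. These differ, so the equilibrium is in mixed strategies.
Let Row play a with probability p. Column is indifferent when 17p + 5(1−p) = p + 14(1−p), giving p = 9/25.
Let Column play s1 with probability q. Row is indifferent when 17q + (1−q) = 5q + 14(1−q), giving q = 13/25.
The value is 17·(13/25) + (1)·(12/25) = 233/25.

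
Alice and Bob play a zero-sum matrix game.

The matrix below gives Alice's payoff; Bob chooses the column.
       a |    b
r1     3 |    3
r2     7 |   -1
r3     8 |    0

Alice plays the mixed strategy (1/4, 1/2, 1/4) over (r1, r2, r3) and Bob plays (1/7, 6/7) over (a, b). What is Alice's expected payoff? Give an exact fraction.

31/28

Against (1/7, 6/7), each row's expected payoff is r1: 3; r2: 1/7; r3: 8/7.
Taking the (1/4, 1/2, 1/4)-weighted average: (1/4)·(3) + (1/2)·(1/7) + (1/4)·(8/7) = 31/28.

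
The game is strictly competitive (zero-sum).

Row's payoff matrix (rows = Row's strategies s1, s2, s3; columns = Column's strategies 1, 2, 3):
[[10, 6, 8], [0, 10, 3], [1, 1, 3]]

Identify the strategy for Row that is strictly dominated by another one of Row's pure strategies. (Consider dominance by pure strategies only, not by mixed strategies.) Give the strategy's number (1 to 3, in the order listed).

3

Compare s3 with s1: 10 > 1, 6 > 1, 8 > 3.
So s1 strictly dominates s3 for Row; s3 is strictly dominated.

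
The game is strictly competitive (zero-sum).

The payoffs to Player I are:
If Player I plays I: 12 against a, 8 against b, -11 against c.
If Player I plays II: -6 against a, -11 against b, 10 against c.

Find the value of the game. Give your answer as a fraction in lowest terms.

Column a is strictly dominated by b for Player II (it gives Player I more in every row).
The remaining 2×2 game on (I, II) × (b, c) has no saddle point. Let Player I play I with probability p; indifference gives 8p − 11(1−p) = −11p + 10(1−p), so p = 21/40.
Similarly Player II's optimal q on b is 21/40, and the value is 8·(21/40) + (-11)·(19/40) = -41/40.

-41/40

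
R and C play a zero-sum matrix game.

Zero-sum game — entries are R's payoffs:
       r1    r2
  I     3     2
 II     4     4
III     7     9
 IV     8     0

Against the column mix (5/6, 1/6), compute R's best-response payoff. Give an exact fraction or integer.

22/3

I: (3)·(5/6) + (2)·(1/6) = 17/6.
II: (4)·(5/6) + (4)·(1/6) = 4.
III: (7)·(5/6) + (9)·(1/6) = 22/3.
IV: (8)·(5/6) + (0)·(1/6) = 20/3.
The best pure response is III with expected payoff 22/3.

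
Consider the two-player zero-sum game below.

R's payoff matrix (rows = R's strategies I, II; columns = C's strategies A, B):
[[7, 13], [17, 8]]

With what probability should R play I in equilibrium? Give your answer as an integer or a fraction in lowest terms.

3/5

Row minima are 7 and 8, so R's maximin is 8; column maxima are 17 and 13, so C's minimax is 13. These differ, so the equilibrium is in mixed strategies.
Let R play I with probability p. C is indifferent when 7p + 17(1−p) = 13p + 8(1−p), giving p = 3/5.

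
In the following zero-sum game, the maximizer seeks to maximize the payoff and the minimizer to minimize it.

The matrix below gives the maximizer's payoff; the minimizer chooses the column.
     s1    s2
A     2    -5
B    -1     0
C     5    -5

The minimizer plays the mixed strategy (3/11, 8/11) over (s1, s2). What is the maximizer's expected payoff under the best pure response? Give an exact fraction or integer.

-3/11

A: (2)·(3/11) + (-5)·(8/11) = -34/11.
B: (-1)·(3/11) + (0)·(8/11) = -3/11.
C: (5)·(3/11) + (-5)·(8/11) = -25/11.
The best pure response is B with expected payoff -3/11.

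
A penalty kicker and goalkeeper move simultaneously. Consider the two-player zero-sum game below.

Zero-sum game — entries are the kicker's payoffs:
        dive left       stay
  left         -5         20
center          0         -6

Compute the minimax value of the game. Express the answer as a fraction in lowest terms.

Row minima are -5 and -6, so the kicker's maximin is -5; column maxima are 0 and 20, so the goalkeeper's minimax is 0. These differ, so the equilibrium is in mixed strategies.
Let the kicker play left with probability p. The goalkeeper is indifferent when −5p = 20p − 6(1−p), giving p = 6/31.
Let the goalkeeper play dive left with probability q. The kicker is indifferent when −5q + 20(1−q) = −6(1−q), giving q = 26/31.
The value is -5·(26/31) + (20)·(5/31) = -30/31.

-30/31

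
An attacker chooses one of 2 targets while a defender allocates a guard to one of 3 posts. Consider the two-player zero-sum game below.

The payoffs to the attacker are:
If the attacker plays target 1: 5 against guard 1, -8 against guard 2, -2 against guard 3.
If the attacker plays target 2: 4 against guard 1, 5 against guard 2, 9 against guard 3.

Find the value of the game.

Column guard 3 is strictly dominated by guard 2 for the defender (it gives the attacker more in every row).
The remaining 2×2 game on (target 1, target 2) × (guard 1, guard 2) has no saddle point. Let the attacker play target 1 with probability p; indifference gives 5p + 4(1−p) = −8p + 5(1−p), so p = 1/14.
Similarly the defender's optimal q on guard 1 is 13/14, and the value is 5·(13/14) + (-8)·(1/14) = 57/14.

57/14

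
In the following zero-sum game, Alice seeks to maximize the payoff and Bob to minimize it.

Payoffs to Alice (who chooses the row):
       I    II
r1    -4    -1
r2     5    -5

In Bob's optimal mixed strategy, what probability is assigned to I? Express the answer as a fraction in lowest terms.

Row minima are -4 and -5, so Alice's maximin is -4; column maxima are 5 and -1, so Bob's minimax is -1. These differ, so the equilibrium is in mixed strategies.
Let Bob play I with probability q. Alice is indifferent when −4q − (1−q) = 5q − 5(1−q), giving q = 4/13.

4/13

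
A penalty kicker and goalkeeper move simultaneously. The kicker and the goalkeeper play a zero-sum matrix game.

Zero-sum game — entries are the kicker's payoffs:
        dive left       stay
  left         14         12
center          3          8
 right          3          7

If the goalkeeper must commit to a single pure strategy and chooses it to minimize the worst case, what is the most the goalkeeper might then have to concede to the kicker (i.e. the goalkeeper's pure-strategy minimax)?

12

The worst case (largest entry) in each column is dive left: 14, stay: 12.
The best (smallest) of these is 12.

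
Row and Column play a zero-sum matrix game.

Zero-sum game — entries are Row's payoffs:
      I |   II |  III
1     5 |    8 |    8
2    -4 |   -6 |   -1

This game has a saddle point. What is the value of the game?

Row minima: 5, -6 → Row's maximin is 5.
Column maxima: 5, 8, 8 → Column's minimax is 5.
They coincide at (1, I), so the value is 5.

5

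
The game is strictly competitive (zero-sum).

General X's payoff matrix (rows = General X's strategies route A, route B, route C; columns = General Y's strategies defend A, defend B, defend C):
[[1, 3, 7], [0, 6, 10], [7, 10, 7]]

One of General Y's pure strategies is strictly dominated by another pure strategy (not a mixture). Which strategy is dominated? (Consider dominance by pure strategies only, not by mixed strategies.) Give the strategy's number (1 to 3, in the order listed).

2

General Y prefers columns that give General X less. Compare defend B with defend A: 1 < 3, 0 < 6, 7 < 10.
So defend A strictly dominates defend B for General Y; defend B is strictly dominated.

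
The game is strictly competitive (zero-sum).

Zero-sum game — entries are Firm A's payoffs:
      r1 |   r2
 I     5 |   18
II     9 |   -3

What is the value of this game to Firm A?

Row minima are 5 and -3, so Firm A's maximin is 5; column maxima are 9 and 18, so Firm B's minimax is 9. These differ, so the equilibrium is in mixed strategies.
Let Firm A play I with probability p. Firm B is indifferent when 5p + 9(1−p) = 18p − 3(1−p), giving p = 12/25.
Let Firm B play r1 with probability q. Firm A is indifferent when 5q + 18(1−q) = 9q − 3(1−q), giving q = 21/25.
The value is 5·(21/25) + (18)·(4/25) = 177/25.

177/25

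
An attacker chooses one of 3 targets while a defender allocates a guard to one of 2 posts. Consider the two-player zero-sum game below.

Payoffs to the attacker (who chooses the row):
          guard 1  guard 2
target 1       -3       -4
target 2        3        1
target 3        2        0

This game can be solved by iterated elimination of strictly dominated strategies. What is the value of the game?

1

Column guard 1 is strictly dominated by guard 2 for the defender (-4<-3, 1<3, 0<2); eliminate guard 1.
Row target 3 is strictly dominated by row target 2 (1>0); eliminate target 3.
Row target 1 is strictly dominated by row target 2 (1>-4); eliminate target 1.
Only (target 2, guard 2) remains, with payoff 1.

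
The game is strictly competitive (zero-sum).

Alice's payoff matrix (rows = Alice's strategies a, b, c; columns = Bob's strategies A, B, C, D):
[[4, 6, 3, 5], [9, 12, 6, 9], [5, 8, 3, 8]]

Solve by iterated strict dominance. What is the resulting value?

Row c is strictly dominated by row b (9>5, 12>8, 6>3, 9>8); eliminate c.
Column D is strictly dominated by C for Bob (3<5, 6<9); eliminate D.
Column A is strictly dominated by C for Bob (3<4, 6<9); eliminate A.
Row a is strictly dominated by row b (12>6, 6>3); eliminate a.
Column B is strictly dominated by C for Bob (6<12); eliminate B.
Only (b, C) remains, with payoff 6.

6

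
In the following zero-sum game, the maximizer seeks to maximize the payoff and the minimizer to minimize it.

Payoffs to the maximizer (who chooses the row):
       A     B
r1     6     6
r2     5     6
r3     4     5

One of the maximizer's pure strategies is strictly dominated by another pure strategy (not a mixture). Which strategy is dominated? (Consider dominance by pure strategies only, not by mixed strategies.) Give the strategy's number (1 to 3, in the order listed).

Compare r3 with r1: 6 > 4, 6 > 5.
So r1 strictly dominates r3 for the maximizer; r3 is strictly dominated.

3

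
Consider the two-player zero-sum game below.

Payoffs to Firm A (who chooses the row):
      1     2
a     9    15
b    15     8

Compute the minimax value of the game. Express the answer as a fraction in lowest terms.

Row minima are 9 and 8, so Firm A's maximin is 9; column maxima are 15 and 15, so Firm B's minimax is 15. These differ, so the equilibrium is in mixed strategies.
Let Firm A play a with probability p. Firm B is indifferent when 9p + 15(1−p) = 15p + 8(1−p), giving p = 7/13.
Let Firm B play 1 with probability q. Firm A is indifferent when 9q + 15(1−q) = 15q + 8(1−q), giving q = 7/13.
The value is 9·(7/13) + (15)·(6/13) = 153/13.

153/13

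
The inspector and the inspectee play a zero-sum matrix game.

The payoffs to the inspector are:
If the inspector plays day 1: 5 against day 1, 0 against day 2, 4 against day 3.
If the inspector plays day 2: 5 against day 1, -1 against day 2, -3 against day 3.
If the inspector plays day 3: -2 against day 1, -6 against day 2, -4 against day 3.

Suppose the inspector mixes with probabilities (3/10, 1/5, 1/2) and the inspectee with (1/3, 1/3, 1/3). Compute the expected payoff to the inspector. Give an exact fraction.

Against (1/3, 1/3, 1/3), each row's expected payoff is day 1: 3; day 2: 1/3; day 3: -4.
Taking the (3/10, 1/5, 1/2)-weighted average: (3/10)·(3) + (1/5)·(1/3) + (1/2)·(-4) = -31/30.

-31/30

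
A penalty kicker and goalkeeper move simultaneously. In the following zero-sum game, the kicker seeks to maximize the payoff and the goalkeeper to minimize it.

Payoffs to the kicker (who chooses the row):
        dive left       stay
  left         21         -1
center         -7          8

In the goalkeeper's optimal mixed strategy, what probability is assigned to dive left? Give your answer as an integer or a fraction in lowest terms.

Row minima are -1 and -7, so the kicker's maximin is -1; column maxima are 21 and 8, so the goalkeeper's minimax is 8. These differ, so the equilibrium is in mixed strategies.
Let the goalkeeper play dive left with probability q. The kicker is indifferent when 21q − (1−q) = −7q + 8(1−q), giving q = 9/37.

9/37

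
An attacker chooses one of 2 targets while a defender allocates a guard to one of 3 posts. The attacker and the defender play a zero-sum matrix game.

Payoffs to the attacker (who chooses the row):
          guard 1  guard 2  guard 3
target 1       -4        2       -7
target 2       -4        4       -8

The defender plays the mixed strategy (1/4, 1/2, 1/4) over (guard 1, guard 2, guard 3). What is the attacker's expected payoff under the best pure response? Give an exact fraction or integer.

-1

target 1: (-4)·(1/4) + (2)·(1/2) + (-7)·(1/4) = -7/4.
target 2: (-4)·(1/4) + (4)·(1/2) + (-8)·(1/4) = -1.
The best pure response is target 2 with expected payoff -1.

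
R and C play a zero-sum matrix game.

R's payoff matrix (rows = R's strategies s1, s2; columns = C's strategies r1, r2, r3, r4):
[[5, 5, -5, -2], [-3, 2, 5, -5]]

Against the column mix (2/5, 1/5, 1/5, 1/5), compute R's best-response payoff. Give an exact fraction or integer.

8/5

s1: (5)·(2/5) + (5)·(1/5) + (-5)·(1/5) + (-2)·(1/5) = 8/5.
s2: (-3)·(2/5) + (2)·(1/5) + (5)·(1/5) + (-5)·(1/5) = -4/5.
The best pure response is s1 with expected payoff 8/5.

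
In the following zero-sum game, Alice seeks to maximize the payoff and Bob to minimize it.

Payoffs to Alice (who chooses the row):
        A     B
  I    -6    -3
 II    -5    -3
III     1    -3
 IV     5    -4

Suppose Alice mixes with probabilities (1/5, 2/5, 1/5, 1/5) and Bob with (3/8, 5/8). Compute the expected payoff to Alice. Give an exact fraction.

Against (3/8, 5/8), each row's expected payoff is I: -33/8; II: -15/4; III: -3/2; IV: -5/8.
Taking the (1/5, 2/5, 1/5, 1/5)-weighted average: (1/5)·(-33/8) + (2/5)·(-15/4) + (1/5)·(-3/2) + (1/5)·(-5/8) = -11/4.

-11/4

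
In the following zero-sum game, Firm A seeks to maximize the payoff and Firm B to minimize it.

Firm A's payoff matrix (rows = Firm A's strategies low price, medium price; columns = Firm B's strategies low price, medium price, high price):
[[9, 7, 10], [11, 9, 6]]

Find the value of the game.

Column low price is strictly dominated by medium price for Firm B (it gives Firm A more in every row).
The remaining 2×2 game on (low price, medium price) × (medium price, high price) has no saddle point. Let Firm A play low price with probability p; indifference gives 7p + 9(1−p) = 10p + 6(1−p), so p = 1/2.
Similarly Firm B's optimal q on medium price is 2/3, and the value is 7·(2/3) + (10)·(1/3) = 8.

8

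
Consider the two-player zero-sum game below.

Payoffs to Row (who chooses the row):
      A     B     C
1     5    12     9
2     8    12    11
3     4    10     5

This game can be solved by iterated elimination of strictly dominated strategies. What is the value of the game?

8

Column C is strictly dominated by A for Column (5<9, 8<11, 4<5); eliminate C.
Row 3 is strictly dominated by row 1 (5>4, 12>10); eliminate 3.
Column B is strictly dominated by A for Column (5<12, 8<12); eliminate B.
Row 1 is strictly dominated by row 2 (8>5); eliminate 1.
Only (2, A) remains, with payoff 8.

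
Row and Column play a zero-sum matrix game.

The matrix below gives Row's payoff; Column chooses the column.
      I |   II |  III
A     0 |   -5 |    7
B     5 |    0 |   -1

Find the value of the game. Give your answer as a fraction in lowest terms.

-5/13

Column I is strictly dominated by II for Column (it gives Row more in every row).
The remaining 2×2 game on (A, B) × (II, III) has no saddle point. Let Row play A with probability p; indifference gives −5p = 7p − (1−p), so p = 1/13.
Similarly Column's optimal q on II is 8/13, and the value is -5·(8/13) + (7)·(5/13) = -5/13.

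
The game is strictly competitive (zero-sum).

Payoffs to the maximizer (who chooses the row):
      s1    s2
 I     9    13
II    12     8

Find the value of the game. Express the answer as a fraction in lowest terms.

Row minima are 9 and 8, so the maximizer's maximin is 9; column maxima are 12 and 13, so the minimizer's minimax is 12. These differ, so the equilibrium is in mixed strategies.
Let the maximizer play I with probability p. The minimizer is indifferent when 9p + 12(1−p) = 13p + 8(1−p), giving p = 1/2.
Let the minimizer play s1 with probability q. The maximizer is indifferent when 9q + 13(1−q) = 12q + 8(1−q), giving q = 5/8.
The value is 9·(5/8) + (13)·(3/8) = 21/2.

21/2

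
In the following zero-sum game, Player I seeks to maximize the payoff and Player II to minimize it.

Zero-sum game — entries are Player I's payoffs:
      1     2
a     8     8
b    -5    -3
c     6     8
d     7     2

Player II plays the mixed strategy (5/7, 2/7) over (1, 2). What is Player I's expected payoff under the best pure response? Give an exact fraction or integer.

8

a: (8)·(5/7) + (8)·(2/7) = 8.
b: (-5)·(5/7) + (-3)·(2/7) = -31/7.
c: (6)·(5/7) + (8)·(2/7) = 46/7.
d: (7)·(5/7) + (2)·(2/7) = 39/7.
The best pure response is a with expected payoff 8.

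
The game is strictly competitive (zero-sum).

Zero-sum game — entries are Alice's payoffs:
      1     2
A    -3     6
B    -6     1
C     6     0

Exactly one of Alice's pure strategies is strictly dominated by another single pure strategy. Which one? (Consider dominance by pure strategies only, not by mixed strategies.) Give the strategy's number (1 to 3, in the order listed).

2

Compare B with A: -3 > -6, 6 > 1.
So A strictly dominates B for Alice; B is strictly dominated.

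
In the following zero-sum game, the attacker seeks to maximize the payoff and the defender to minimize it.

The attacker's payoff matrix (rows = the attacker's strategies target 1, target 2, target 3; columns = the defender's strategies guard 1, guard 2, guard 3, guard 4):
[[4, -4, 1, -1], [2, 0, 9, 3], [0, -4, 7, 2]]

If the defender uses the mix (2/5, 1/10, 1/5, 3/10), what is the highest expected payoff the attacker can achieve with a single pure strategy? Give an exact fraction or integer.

target 1: (4)·(2/5) + (-4)·(1/10) + (1)·(1/5) + (-1)·(3/10) = 11/10.
target 2: (2)·(2/5) + (0)·(1/10) + (9)·(1/5) + (3)·(3/10) = 7/2.
target 3: (0)·(2/5) + (-4)·(1/10) + (7)·(1/5) + (2)·(3/10) = 8/5.
The best pure response is target 2 with expected payoff 7/2.

7/2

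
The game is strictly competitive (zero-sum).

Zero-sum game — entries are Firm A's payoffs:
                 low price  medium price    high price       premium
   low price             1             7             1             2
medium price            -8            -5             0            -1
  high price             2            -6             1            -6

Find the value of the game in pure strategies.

1

Row minima: 1, -8, -6 → Firm A's maximin is 1.
Column maxima: 2, 7, 1, 2 → Firm B's minimax is 1.
They coincide at (low price, high price), so the value is 1.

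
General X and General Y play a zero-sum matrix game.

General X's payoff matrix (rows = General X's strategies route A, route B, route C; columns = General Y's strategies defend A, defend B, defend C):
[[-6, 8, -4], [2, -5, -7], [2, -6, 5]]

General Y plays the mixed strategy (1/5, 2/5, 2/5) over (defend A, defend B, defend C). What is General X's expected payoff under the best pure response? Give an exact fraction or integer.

route A: (-6)·(1/5) + (8)·(2/5) + (-4)·(2/5) = 2/5.
route B: (2)·(1/5) + (-5)·(2/5) + (-7)·(2/5) = -22/5.
route C: (2)·(1/5) + (-6)·(2/5) + (5)·(2/5) = 0.
The best pure response is route A with expected payoff 2/5.

2/5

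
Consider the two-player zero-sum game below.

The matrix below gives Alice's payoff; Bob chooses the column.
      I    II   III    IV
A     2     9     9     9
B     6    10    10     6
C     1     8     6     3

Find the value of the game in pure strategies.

6

Row minima: 2, 6, 1 → Alice's maximin is 6.
Column maxima: 6, 10, 10, 9 → Bob's minimax is 6.
They coincide at (B, I), so the value is 6.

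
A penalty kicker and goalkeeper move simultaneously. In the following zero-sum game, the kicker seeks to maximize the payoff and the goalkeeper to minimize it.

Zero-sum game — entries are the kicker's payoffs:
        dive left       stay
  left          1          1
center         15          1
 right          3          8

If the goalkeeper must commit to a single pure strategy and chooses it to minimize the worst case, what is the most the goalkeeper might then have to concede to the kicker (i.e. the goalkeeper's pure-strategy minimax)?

8

The worst case (largest entry) in each column is dive left: 15, stay: 8.
The best (smallest) of these is 8.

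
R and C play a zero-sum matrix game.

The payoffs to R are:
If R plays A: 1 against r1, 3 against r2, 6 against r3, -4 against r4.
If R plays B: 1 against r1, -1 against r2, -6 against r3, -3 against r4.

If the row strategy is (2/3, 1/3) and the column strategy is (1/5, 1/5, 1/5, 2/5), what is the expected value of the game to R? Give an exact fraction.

-8/15

Against (1/5, 1/5, 1/5, 2/5), each row's expected payoff is A: 2/5; B: -12/5.
Taking the (2/3, 1/3)-weighted average: (2/3)·(2/5) + (1/3)·(-12/5) = -8/15.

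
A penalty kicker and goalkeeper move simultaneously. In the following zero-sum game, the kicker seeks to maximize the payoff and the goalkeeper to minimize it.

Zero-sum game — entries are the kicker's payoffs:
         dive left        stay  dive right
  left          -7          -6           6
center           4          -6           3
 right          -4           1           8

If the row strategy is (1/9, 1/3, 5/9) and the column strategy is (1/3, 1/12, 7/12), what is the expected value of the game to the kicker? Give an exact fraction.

Against (1/3, 1/12, 7/12), each row's expected payoff is left: 2/3; center: 31/12; right: 41/12.
Taking the (1/9, 1/3, 5/9)-weighted average: (1/9)·(2/3) + (1/3)·(31/12) + (5/9)·(41/12) = 17/6.

17/6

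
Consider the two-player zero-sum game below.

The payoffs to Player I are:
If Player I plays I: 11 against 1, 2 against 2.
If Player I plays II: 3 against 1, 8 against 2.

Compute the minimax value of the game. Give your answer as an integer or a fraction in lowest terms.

41/7

Row minima are 2 and 3, so Player I's maximin is 3; column maxima are 11 and 8, so Player II's minimax is 8. These differ, so the equilibrium is in mixed strategies.
Let Player I play I with probability p. Player II is indifferent when 11p + 3(1−p) = 2p + 8(1−p), giving p = 5/14.
Let Player II play 1 with probability q. Player I is indifferent when 11q + 2(1−q) = 3q + 8(1−q), giving q = 3/7.
The value is 11·(3/7) + (2)·(4/7) = 41/7.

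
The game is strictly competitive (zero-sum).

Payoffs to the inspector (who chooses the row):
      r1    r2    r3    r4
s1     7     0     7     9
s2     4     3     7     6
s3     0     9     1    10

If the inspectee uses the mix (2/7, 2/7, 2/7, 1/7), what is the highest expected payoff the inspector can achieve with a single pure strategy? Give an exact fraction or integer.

37/7

s1: (7)·(2/7) + (0)·(2/7) + (7)·(2/7) + (9)·(1/7) = 37/7.
s2: (4)·(2/7) + (3)·(2/7) + (7)·(2/7) + (6)·(1/7) = 34/7.
s3: (0)·(2/7) + (9)·(2/7) + (1)·(2/7) + (10)·(1/7) = 30/7.
The best pure response is s1 with expected payoff 37/7.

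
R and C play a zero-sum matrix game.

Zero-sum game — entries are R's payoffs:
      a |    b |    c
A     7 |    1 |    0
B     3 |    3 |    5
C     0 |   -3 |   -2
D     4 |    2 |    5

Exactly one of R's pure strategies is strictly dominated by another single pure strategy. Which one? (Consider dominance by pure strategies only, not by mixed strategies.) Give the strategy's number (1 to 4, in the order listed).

3

Compare C with A: 7 > 0, 1 > -3, 0 > -2.
So A strictly dominates C for R; C is strictly dominated.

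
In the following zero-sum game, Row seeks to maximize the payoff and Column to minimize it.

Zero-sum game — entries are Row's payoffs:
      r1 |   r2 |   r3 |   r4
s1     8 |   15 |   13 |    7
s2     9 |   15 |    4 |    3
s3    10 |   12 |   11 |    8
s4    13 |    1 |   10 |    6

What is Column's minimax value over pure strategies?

The worst case (largest entry) in each column is r1: 13, r2: 15, r3: 13, r4: 8.
The best (smallest) of these is 8.

8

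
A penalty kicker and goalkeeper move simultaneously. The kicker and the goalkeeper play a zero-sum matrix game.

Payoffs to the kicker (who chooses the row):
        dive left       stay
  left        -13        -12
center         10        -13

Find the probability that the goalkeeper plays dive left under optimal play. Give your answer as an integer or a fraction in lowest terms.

Row minima are -13 and -13, so the kicker's maximin is -13; column maxima are 10 and -12, so the goalkeeper's minimax is -12. These differ, so the equilibrium is in mixed strategies.
Let the goalkeeper play dive left with probability q. The kicker is indifferent when −13q − 12(1−q) = 10q − 13(1−q), giving q = 1/24.

1/24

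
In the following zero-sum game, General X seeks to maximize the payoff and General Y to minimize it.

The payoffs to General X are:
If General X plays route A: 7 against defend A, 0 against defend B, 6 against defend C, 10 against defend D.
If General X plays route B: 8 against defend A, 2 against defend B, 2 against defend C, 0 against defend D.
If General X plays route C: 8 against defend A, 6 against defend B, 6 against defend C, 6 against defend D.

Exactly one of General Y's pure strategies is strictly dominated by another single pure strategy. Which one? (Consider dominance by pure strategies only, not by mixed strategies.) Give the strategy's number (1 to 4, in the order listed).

1

General Y prefers columns that give General X less. Compare defend A with defend B: 0 < 7, 2 < 8, 6 < 8.
So defend B strictly dominates defend A for General Y; defend A is strictly dominated.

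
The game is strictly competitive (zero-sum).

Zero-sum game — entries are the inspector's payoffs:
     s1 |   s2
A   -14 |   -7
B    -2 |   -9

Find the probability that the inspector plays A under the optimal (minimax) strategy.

1/2

Row minima are -14 and -9, so the inspector's maximin is -9; column maxima are -2 and -7, so the inspectee's minimax is -7. These differ, so the equilibrium is in mixed strategies.
Let the inspector play A with probability p. The inspectee is indifferent when −14p − 2(1−p) = −7p − 9(1−p), giving p = 1/2.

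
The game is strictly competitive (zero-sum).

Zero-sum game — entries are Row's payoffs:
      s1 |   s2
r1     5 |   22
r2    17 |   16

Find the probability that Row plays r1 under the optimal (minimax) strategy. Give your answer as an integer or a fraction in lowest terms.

Row minima are 5 and 16, so Row's maximin is 16; column maxima are 17 and 22, so Column's minimax is 17. These differ, so the equilibrium is in mixed strategies.
Let Row play r1 with probability p. Column is indifferent when 5p + 17(1−p) = 22p + 16(1−p), giving p = 1/18.

1/18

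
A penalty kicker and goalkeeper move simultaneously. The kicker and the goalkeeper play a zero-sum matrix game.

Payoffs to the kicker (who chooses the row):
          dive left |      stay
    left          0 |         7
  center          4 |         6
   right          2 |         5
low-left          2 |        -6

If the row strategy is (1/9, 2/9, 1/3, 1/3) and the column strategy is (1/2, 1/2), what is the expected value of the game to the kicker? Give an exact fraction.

Against (1/2, 1/2), each row's expected payoff is left: 7/2; center: 5; right: 7/2; low-left: -2.
Taking the (1/9, 2/9, 1/3, 1/3)-weighted average: (1/9)·(7/2) + (2/9)·(5) + (1/3)·(7/2) + (1/3)·(-2) = 2.

2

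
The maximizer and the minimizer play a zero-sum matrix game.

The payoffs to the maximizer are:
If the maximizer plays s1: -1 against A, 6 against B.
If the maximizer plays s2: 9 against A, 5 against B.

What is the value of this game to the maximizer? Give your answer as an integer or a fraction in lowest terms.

59/11

Row minima are -1 and 5, so the maximizer's maximin is 5; column maxima are 9 and 6, so the minimizer's minimax is 6. These differ, so the equilibrium is in mixed strategies.
Let the maximizer play s1 with probability p. The minimizer is indifferent when −p + 9(1−p) = 6p + 5(1−p), giving p = 4/11.
Let the minimizer play A with probability q. The maximizer is indifferent when −q + 6(1−q) = 9q + 5(1−q), giving q = 1/11.
The value is -1·(1/11) + (6)·(10/11) = 59/11.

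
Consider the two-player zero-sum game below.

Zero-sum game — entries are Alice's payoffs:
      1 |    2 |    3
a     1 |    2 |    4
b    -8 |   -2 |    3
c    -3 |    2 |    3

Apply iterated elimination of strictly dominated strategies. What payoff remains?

1

Column 3 is strictly dominated by 1 for Bob (1<4, -8<3, -3<3); eliminate 3.
Column 2 is strictly dominated by 1 for Bob (1<2, -8<-2, -3<2); eliminate 2.
Row c is strictly dominated by row a (1>-3); eliminate c.
Row b is strictly dominated by row a (1>-8); eliminate b.
Only (a, 1) remains, with payoff 1.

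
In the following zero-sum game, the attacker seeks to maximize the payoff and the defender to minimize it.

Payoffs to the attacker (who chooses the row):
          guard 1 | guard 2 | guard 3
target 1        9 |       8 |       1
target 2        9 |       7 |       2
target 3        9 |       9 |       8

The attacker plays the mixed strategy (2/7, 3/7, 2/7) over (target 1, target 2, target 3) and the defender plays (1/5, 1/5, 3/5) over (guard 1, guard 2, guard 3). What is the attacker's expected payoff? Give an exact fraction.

Against (1/5, 1/5, 3/5), each row's expected payoff is target 1: 4; target 2: 22/5; target 3: 42/5.
Taking the (2/7, 3/7, 2/7)-weighted average: (2/7)·(4) + (3/7)·(22/5) + (2/7)·(42/5) = 38/7.

38/7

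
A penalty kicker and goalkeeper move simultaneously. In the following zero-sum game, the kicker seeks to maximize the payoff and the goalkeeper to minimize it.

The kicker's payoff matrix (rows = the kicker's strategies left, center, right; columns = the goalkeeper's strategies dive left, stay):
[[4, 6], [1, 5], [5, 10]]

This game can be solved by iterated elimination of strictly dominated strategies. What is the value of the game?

Column stay is strictly dominated by dive left for the goalkeeper (4<6, 1<5, 5<10); eliminate stay.
Row left is strictly dominated by row right (5>4); eliminate left.
Row center is strictly dominated by row right (5>1); eliminate center.
Only (right, dive left) remains, with payoff 5.

5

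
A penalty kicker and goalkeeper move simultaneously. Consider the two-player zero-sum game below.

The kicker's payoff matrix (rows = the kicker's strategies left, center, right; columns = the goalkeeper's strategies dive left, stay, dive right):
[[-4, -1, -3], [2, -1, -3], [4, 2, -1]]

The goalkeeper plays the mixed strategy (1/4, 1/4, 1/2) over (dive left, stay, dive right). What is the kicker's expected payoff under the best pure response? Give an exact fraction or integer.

left: (-4)·(1/4) + (-1)·(1/4) + (-3)·(1/2) = -11/4.
center: (2)·(1/4) + (-1)·(1/4) + (-3)·(1/2) = -5/4.
right: (4)·(1/4) + (2)·(1/4) + (-1)·(1/2) = 1.
The best pure response is right with expected payoff 1.

1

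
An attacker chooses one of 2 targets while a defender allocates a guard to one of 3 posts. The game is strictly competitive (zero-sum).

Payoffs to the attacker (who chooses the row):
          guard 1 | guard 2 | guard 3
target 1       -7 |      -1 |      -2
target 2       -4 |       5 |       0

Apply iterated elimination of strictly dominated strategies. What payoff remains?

-4

Row target 1 is strictly dominated by row target 2 (-4>-7, 5>-1, 0>-2); eliminate target 1.
Column guard 2 is strictly dominated by guard 1 for the defender (-4<5); eliminate guard 2.
Column guard 3 is strictly dominated by guard 1 for the defender (-4<0); eliminate guard 3.
Only (target 2, guard 1) remains, with payoff -4.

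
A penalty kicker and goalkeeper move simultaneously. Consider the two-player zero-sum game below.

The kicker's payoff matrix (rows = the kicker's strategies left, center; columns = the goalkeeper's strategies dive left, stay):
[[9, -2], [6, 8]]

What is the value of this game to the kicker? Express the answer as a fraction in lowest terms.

84/13

Row minima are -2 and 6, so the kicker's maximin is 6; column maxima are 9 and 8, so the goalkeeper's minimax is 8. These differ, so the equilibrium is in mixed strategies.
Let the kicker play left with probability p. The goalkeeper is indifferent when 9p + 6(1−p) = −2p + 8(1−p), giving p = 2/13.
Let the goalkeeper play dive left with probability q. The kicker is indifferent when 9q − 2(1−q) = 6q + 8(1−q), giving q = 10/13.
The value is 9·(10/13) + (-2)·(3/13) = 84/13.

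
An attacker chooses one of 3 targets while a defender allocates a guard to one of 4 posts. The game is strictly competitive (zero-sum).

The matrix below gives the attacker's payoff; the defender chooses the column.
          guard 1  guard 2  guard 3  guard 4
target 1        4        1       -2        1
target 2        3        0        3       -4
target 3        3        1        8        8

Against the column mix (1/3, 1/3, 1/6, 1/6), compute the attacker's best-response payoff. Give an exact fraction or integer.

4

target 1: (4)·(1/3) + (1)·(1/3) + (-2)·(1/6) + (1)·(1/6) = 3/2.
target 2: (3)·(1/3) + (0)·(1/3) + (3)·(1/6) + (-4)·(1/6) = 5/6.
target 3: (3)·(1/3) + (1)·(1/3) + (8)·(1/6) + (8)·(1/6) = 4.
The best pure response is target 3 with expected payoff 4.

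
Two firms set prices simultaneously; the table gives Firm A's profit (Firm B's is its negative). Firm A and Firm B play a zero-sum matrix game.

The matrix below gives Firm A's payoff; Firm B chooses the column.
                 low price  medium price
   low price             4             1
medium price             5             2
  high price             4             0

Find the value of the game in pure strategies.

Row minima: 1, 2, 0 → Firm A's maximin is 2.
Column maxima: 5, 2 → Firm B's minimax is 2.
They coincide at (medium price, medium price), so the value is 2.

2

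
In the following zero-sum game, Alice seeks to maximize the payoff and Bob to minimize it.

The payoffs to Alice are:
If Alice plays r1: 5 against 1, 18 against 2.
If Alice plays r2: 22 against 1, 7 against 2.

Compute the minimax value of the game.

Row minima are 5 and 7, so Alice's maximin is 7; column maxima are 22 and 18, so Bob's minimax is 18. These differ, so the equilibrium is in mixed strategies.
Let Alice play r1 with probability p. Bob is indifferent when 5p + 22(1−p) = 18p + 7(1−p), giving p = 15/28.
Let Bob play 1 with probability q. Alice is indifferent when 5q + 18(1−q) = 22q + 7(1−q), giving q = 11/28.
The value is 5·(11/28) + (18)·(17/28) = 361/28.

361/28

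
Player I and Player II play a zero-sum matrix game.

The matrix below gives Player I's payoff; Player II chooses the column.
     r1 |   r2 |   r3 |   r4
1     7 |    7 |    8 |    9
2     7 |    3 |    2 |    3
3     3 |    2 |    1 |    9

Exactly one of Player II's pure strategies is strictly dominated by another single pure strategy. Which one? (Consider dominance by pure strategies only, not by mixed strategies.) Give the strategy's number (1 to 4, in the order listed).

4

Player II prefers columns that give Player I less. Compare r4 with r3: 8 < 9, 2 < 3, 1 < 9.
So r3 strictly dominates r4 for Player II; r4 is strictly dominated.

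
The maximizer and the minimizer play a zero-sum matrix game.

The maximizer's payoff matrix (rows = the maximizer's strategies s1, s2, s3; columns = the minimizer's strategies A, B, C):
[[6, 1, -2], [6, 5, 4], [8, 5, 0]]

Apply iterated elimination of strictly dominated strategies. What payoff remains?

Column A is strictly dominated by B for the minimizer (1<6, 5<6, 5<8); eliminate A.
Column B is strictly dominated by C for the minimizer (-2<1, 4<5, 0<5); eliminate B.
Row s3 is strictly dominated by row s2 (4>0); eliminate s3.
Row s1 is strictly dominated by row s2 (4>-2); eliminate s1.
Only (s2, C) remains, with payoff 4.

4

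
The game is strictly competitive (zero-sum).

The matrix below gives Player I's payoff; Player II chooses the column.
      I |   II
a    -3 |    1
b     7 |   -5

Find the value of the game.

-1/2

Row minima are -3 and -5, so Player I's maximin is -3; column maxima are 7 and 1, so Player II's minimax is 1. These differ, so the equilibrium is in mixed strategies.
Let Player I play a with probability p. Player II is indifferent when −3p + 7(1−p) = p − 5(1−p), giving p = 3/4.
Let Player II play I with probability q. Player I is indifferent when −3q + (1−q) = 7q − 5(1−q), giving q = 3/8.
The value is -3·(3/8) + (1)·(5/8) = -1/2.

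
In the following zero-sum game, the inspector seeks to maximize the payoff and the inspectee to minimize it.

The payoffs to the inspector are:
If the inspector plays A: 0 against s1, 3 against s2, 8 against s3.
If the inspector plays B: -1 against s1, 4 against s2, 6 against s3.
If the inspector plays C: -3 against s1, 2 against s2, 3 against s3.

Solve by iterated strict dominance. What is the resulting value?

Row C is strictly dominated by row A (0>-3, 3>2, 8>3); eliminate C.
Column s2 is strictly dominated by s1 for the inspectee (0<3, -1<4); eliminate s2.
Column s3 is strictly dominated by s1 for the inspectee (0<8, -1<6); eliminate s3.
Row B is strictly dominated by row A (0>-1); eliminate B.
Only (A, s1) remains, with payoff 0.

0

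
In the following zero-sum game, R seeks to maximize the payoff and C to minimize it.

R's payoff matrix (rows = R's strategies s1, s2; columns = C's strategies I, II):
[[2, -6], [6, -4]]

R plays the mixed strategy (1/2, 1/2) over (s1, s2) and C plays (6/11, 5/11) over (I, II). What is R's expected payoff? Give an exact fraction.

Against (6/11, 5/11), each row's expected payoff is s1: -18/11; s2: 16/11.
Taking the (1/2, 1/2)-weighted average: (1/2)·(-18/11) + (1/2)·(16/11) = -1/11.

-1/11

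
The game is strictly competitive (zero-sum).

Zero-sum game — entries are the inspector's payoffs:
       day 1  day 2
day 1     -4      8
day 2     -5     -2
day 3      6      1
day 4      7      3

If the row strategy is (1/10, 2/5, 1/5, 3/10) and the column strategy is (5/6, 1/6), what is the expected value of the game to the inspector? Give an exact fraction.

14/15

Against (5/6, 1/6), each row's expected payoff is day 1: -2; day 2: -9/2; day 3: 31/6; day 4: 19/3.
Taking the (1/10, 2/5, 1/5, 3/10)-weighted average: (1/10)·(-2) + (2/5)·(-9/2) + (1/5)·(31/6) + (3/10)·(19/3) = 14/15.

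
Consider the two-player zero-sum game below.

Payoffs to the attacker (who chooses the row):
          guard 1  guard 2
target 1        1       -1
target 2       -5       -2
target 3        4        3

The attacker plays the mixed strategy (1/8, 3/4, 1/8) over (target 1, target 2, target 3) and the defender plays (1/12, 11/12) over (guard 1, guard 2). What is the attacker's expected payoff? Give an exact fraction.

Against (1/12, 11/12), each row's expected payoff is target 1: -5/6; target 2: -9/4; target 3: 37/12.
Taking the (1/8, 3/4, 1/8)-weighted average: (1/8)·(-5/6) + (3/4)·(-9/4) + (1/8)·(37/12) = -45/32.

-45/32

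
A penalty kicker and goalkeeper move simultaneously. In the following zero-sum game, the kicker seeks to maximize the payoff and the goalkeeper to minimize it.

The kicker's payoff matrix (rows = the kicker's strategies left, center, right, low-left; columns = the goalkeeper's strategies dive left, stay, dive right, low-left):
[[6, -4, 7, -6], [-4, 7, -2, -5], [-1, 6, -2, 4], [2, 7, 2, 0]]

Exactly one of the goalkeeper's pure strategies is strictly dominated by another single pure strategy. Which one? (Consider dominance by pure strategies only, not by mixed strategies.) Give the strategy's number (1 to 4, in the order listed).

The goalkeeper prefers columns that give the kicker less. Compare stay with low-left: -6 < -4, -5 < 7, 4 < 6, 0 < 7.
So low-left strictly dominates stay for the goalkeeper; stay is strictly dominated.

2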